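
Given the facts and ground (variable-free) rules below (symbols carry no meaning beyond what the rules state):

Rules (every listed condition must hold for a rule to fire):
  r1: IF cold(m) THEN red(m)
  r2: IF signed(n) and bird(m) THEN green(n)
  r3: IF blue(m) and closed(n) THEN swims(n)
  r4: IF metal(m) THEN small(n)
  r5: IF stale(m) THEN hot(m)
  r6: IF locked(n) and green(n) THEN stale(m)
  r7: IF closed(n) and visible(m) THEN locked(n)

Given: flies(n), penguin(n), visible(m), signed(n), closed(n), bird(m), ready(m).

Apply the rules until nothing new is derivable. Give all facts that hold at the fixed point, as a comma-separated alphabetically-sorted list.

Round 1: r2 [IF signed(n) and bird(m) THEN green(n)]; r7 [IF closed(n) and visible(m) THEN locked(n)]. New: green(n), locked(n).
Round 2: r6 [IF locked(n) and green(n) THEN stale(m)]. New: stale(m).
Round 3: r5 [IF stale(m) THEN hot(m)]. New: hot(m).

bird(m), closed(n), flies(n), green(n), hot(m), locked(n), penguin(n), ready(m), signed(n), stale(m), visible(m)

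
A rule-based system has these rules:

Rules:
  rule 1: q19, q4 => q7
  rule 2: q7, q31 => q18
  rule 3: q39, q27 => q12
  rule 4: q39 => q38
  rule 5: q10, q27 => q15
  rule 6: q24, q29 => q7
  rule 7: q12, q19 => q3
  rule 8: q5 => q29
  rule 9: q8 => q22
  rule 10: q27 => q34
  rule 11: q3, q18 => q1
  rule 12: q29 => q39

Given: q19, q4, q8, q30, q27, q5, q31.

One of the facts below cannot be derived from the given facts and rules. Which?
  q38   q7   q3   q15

q15

[1] rule 1 [q19, q4 => q7]; rule 8 [q5 => q29]; rule 9 [q8 => q22]; rule 10 [q27 => q34]. ⇒ new: q7, q29, q22, q34.
[2] rule 2 [q7, q31 => q18]; rule 12 [q29 => q39]. ⇒ new: q18, q39.
[3] rule 3 [q39, q27 => q12]; rule 4 [q39 => q38]. ⇒ new: q12, q38.
[4] rule 7 [q12, q19 => q3]. ⇒ new: q3.
[5] rule 11 [q3, q18 => q1]. ⇒ new: q1.
Derived: q38 (round 3), q7 (round 1), q3 (round 4). q15 never appears in any round.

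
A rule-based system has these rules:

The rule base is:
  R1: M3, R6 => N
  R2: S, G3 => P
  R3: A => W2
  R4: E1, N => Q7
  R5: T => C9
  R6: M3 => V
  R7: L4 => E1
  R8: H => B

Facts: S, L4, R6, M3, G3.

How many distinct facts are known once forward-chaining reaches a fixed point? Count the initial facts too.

[1] R1 [M3, R6 => N]; R2 [S, G3 => P]; R6 [M3 => V]; R7 [L4 => E1]. ⇒ new: N, P, V, E1.
[2] R4 [E1, N => Q7]. ⇒ new: Q7.
Closure: {E1, G3, L4, M3, N, P, Q7, R6, S, V} — 10 facts.

10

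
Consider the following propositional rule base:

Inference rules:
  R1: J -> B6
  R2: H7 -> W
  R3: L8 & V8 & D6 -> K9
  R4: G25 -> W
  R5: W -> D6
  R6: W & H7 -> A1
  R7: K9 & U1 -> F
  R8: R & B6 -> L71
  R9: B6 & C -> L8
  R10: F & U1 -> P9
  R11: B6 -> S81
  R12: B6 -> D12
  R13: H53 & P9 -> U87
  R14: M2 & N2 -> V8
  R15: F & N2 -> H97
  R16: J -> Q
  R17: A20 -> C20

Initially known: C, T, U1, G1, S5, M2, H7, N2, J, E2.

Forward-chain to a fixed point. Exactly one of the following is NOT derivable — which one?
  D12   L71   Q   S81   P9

L71

Round 1: R1 [J -> B6]; R2 [H7 -> W]; R14 [M2 & N2 -> V8]; R16 [J -> Q]. Adds B6, W, V8, Q.
Round 2: R5 [W -> D6]; R6 [W & H7 -> A1]; R9 [B6 & C -> L8]; R11 [B6 -> S81]; R12 [B6 -> D12]. Adds D6, A1, L8, S81, D12.
Round 3: R3 [L8 & V8 & D6 -> K9]. Adds K9.
Round 4: R7 [K9 & U1 -> F]. Adds F.
Round 5: R10 [F & U1 -> P9]; R15 [F & N2 -> H97]. Adds P9, H97.
Derived: D12 (round 2), Q (round 1), P9 (round 5), S81 (round 2). L71 never appears in any round.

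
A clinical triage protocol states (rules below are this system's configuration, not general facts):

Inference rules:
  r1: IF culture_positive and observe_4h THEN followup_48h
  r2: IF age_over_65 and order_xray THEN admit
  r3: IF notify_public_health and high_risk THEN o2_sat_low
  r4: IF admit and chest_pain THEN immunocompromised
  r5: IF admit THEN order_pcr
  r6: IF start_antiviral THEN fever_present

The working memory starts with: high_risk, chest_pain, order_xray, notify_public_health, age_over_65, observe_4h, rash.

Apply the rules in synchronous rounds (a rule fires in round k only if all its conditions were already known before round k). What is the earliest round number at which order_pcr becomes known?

Round 1: r2 [IF age_over_65 and order_xray THEN admit]; r3 [IF notify_public_health and high_risk THEN o2_sat_low]. Adds admit, o2_sat_low.
Round 2: r4 [IF admit and chest_pain THEN immunocompromised]; r5 [IF admit THEN order_pcr]. Adds immunocompromised, order_pcr.
order_pcr first appears in round 2.

2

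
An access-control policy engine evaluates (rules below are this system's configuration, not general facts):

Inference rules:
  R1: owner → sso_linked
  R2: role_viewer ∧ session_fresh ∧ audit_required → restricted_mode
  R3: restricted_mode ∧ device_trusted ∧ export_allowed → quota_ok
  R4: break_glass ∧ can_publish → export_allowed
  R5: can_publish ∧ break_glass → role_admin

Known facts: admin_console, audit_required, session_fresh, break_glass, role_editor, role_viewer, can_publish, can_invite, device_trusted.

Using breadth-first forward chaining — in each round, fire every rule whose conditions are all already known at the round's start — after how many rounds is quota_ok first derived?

2

Round 1: R2 [role_viewer ∧ session_fresh ∧ audit_required → restricted_mode]; R4 [break_glass ∧ can_publish → export_allowed]; R5 [can_publish ∧ break_glass → role_admin]. Adds restricted_mode, export_allowed, role_admin.
Round 2: R3 [restricted_mode ∧ device_trusted ∧ export_allowed → quota_ok]. Adds quota_ok.
quota_ok first appears in round 2.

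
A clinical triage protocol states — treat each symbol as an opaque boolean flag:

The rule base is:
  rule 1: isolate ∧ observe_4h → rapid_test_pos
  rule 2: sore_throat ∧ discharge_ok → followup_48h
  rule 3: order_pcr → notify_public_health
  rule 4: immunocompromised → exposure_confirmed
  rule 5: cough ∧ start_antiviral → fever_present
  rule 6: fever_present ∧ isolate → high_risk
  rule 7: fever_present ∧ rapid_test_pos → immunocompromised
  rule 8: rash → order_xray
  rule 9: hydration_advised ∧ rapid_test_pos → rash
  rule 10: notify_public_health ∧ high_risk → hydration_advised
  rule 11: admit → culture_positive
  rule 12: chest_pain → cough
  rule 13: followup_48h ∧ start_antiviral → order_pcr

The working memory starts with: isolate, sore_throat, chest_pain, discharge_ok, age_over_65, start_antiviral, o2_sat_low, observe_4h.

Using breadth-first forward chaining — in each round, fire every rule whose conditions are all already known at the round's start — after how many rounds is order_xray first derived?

[1] rule 1 [isolate ∧ observe_4h → rapid_test_pos]; rule 2 [sore_throat ∧ discharge_ok → followup_48h]; rule 12 [chest_pain → cough]. ⇒ new: rapid_test_pos, followup_48h, cough.
[2] rule 5 [cough ∧ start_antiviral → fever_present]; rule 13 [followup_48h ∧ start_antiviral → order_pcr]. ⇒ new: fever_present, order_pcr.
[3] rule 3 [order_pcr → notify_public_health]; rule 6 [fever_present ∧ isolate → high_risk]; rule 7 [fever_present ∧ rapid_test_pos → immunocompromised]. ⇒ new: notify_public_health, high_risk, immunocompromised.
[4] rule 4 [immunocompromised → exposure_confirmed]; rule 10 [notify_public_health ∧ high_risk → hydration_advised]. ⇒ new: exposure_confirmed, hydration_advised.
[5] rule 9 [hydration_advised ∧ rapid_test_pos → rash]. ⇒ new: rash.
[6] rule 8 [rash → order_xray]. ⇒ new: order_xray.
order_xray first appears in round 6.

6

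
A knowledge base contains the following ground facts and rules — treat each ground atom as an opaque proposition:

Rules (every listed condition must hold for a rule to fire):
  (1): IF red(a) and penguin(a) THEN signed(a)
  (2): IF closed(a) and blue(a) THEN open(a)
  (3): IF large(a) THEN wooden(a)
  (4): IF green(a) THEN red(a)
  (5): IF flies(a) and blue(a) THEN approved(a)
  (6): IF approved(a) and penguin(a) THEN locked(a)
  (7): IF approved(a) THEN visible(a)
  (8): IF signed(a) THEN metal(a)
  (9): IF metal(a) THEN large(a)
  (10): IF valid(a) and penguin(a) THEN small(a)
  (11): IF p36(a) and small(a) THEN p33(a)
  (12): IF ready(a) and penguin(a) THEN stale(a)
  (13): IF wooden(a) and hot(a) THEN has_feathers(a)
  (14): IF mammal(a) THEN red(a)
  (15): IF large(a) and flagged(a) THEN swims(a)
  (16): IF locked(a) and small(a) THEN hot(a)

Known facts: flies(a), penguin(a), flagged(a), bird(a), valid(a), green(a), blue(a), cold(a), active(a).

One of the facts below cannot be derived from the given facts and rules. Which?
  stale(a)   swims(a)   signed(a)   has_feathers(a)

Round 1: (4) [IF green(a) THEN red(a)]; (5) [IF flies(a) and blue(a) THEN approved(a)]; (10) [IF valid(a) and penguin(a) THEN small(a)]. New: red(a), approved(a), small(a).
Round 2: (1) [IF red(a) and penguin(a) THEN signed(a)]; (6) [IF approved(a) and penguin(a) THEN locked(a)]; (7) [IF approved(a) THEN visible(a)]. New: signed(a), locked(a), visible(a).
Round 3: (8) [IF signed(a) THEN metal(a)]; (16) [IF locked(a) and small(a) THEN hot(a)]. New: metal(a), hot(a).
Round 4: (9) [IF metal(a) THEN large(a)]. New: large(a).
Round 5: (3) [IF large(a) THEN wooden(a)]; (15) [IF large(a) and flagged(a) THEN swims(a)]. New: wooden(a), swims(a).
Round 6: (13) [IF wooden(a) and hot(a) THEN has_feathers(a)]. New: has_feathers(a).
Derived: swims(a) (round 5), signed(a) (round 2), has_feathers(a) (round 6). stale(a) never appears in any round.

stale(a)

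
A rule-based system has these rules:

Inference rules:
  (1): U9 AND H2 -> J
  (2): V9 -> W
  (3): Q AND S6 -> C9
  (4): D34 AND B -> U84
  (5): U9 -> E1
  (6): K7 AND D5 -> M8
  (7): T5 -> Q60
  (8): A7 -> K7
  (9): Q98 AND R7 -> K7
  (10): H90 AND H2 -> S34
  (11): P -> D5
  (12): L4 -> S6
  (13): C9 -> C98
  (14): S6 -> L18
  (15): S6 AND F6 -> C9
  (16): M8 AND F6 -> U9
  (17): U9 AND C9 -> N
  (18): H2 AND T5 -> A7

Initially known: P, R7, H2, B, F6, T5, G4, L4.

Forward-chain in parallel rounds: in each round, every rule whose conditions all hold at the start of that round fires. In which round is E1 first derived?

Round 1: (7) [T5 -> Q60]; (11) [P -> D5]; (12) [L4 -> S6]; (18) [H2 AND T5 -> A7]. Adds Q60, D5, S6, A7.
Round 2: (8) [A7 -> K7]; (14) [S6 -> L18]; (15) [S6 AND F6 -> C9]. Adds K7, L18, C9.
Round 3: (6) [K7 AND D5 -> M8]; (13) [C9 -> C98]. Adds M8, C98.
Round 4: (16) [M8 AND F6 -> U9]. Adds U9.
Round 5: (1) [U9 AND H2 -> J]; (5) [U9 -> E1]; (17) [U9 AND C9 -> N]. Adds J, E1, N.
E1 first appears in round 5.

5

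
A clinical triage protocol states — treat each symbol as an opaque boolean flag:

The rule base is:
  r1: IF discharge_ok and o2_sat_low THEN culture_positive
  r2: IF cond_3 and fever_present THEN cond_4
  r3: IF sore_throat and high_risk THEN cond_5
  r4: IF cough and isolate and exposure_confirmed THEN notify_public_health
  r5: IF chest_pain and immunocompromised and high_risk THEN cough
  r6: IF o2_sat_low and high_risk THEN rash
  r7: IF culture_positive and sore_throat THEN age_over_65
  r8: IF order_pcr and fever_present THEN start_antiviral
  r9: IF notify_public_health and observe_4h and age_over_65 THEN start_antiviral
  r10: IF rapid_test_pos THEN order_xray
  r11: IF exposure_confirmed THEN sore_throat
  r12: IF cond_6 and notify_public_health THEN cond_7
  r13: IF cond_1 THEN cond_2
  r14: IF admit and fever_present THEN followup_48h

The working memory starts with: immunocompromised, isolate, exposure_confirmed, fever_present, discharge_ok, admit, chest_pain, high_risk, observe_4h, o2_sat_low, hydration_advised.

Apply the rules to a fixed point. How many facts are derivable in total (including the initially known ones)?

Round 1 — r1, r5, r6, r11, r14, derive culture_positive, cough, rash, sore_throat, followup_48h.
Round 2 — r3, r4, r7, derive cond_5, notify_public_health, age_over_65.
Round 3 — r9, derive start_antiviral.
Closure: {admit, age_over_65, chest_pain, cond_5, cough, culture_positive, discharge_ok, exposure_confirmed, fever_present, followup_48h, high_risk, hydration_advised, immunocompromised, isolate, notify_public_health, o2_sat_low, observe_4h, rash, sore_throat, start_antiviral} — 20 facts.

20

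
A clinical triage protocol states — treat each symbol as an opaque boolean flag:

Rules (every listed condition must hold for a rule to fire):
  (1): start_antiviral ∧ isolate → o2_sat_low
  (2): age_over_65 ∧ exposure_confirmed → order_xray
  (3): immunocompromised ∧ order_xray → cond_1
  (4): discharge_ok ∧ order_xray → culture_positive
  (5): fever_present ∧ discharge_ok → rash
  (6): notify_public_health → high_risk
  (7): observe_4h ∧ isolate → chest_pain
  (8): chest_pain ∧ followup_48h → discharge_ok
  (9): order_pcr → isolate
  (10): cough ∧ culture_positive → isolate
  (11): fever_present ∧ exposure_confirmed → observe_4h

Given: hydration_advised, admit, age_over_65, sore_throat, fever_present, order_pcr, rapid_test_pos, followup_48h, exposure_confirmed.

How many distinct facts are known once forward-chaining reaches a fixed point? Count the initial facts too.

Round 1: (2) [age_over_65 ∧ exposure_confirmed → order_xray]; (9) [order_pcr → isolate]; (11) [fever_present ∧ exposure_confirmed → observe_4h]. New: order_xray, isolate, observe_4h.
Round 2: (7) [observe_4h ∧ isolate → chest_pain]. New: chest_pain.
Round 3: (8) [chest_pain ∧ followup_48h → discharge_ok]. New: discharge_ok.
Round 4: (4) [discharge_ok ∧ order_xray → culture_positive]; (5) [fever_present ∧ discharge_ok → rash]. New: culture_positive, rash.
Closure: {admit, age_over_65, chest_pain, culture_positive, discharge_ok, exposure_confirmed, fever_present, followup_48h, hydration_advised, isolate, observe_4h, order_pcr, order_xray, rapid_test_pos, rash, sore_throat} — 16 facts.

16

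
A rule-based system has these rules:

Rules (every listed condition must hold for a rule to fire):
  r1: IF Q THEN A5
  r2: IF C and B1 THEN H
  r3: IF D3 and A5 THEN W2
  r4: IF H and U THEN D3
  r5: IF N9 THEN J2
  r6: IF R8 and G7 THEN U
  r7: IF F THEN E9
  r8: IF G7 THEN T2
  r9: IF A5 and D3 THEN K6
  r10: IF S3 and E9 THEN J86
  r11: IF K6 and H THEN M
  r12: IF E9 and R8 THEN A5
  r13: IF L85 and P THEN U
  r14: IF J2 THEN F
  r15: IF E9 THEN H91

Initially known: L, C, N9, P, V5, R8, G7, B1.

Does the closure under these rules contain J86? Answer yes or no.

no

[1] r2 [IF C and B1 THEN H]; r5 [IF N9 THEN J2]; r6 [IF R8 and G7 THEN U]; r8 [IF G7 THEN T2]. ⇒ new: H, J2, U, T2.
[2] r4 [IF H and U THEN D3]; r14 [IF J2 THEN F]. ⇒ new: D3, F.
[3] r7 [IF F THEN E9]. ⇒ new: E9.
[4] r12 [IF E9 and R8 THEN A5]; r15 [IF E9 THEN H91]. ⇒ new: A5, H91.
[5] r3 [IF D3 and A5 THEN W2]; r9 [IF A5 and D3 THEN K6]. ⇒ new: W2, K6.
[6] r11 [IF K6 and H THEN M]. ⇒ new: M.
Fixed point reached. J86 is concluded only by r10; r10 needs S3 (never derived).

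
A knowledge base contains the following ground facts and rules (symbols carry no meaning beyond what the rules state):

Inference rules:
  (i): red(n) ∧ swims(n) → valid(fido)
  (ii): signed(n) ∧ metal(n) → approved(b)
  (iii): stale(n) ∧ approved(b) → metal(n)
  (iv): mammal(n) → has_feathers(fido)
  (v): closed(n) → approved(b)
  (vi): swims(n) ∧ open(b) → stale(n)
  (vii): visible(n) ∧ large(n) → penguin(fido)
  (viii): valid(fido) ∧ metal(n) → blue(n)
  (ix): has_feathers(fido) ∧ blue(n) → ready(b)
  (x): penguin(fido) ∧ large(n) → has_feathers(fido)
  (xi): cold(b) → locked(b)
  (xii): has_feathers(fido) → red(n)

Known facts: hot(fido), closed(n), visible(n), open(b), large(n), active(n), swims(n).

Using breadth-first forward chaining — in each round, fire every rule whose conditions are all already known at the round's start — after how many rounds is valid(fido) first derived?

4

Round 1: (v) [closed(n) → approved(b)]; (vi) [swims(n) ∧ open(b) → stale(n)]; (vii) [visible(n) ∧ large(n) → penguin(fido)]. Adds approved(b), stale(n), penguin(fido).
Round 2: (iii) [stale(n) ∧ approved(b) → metal(n)]; (x) [penguin(fido) ∧ large(n) → has_feathers(fido)]. Adds metal(n), has_feathers(fido).
Round 3: (xii) [has_feathers(fido) → red(n)]. Adds red(n).
Round 4: (i) [red(n) ∧ swims(n) → valid(fido)]. Adds valid(fido).
valid(fido) first appears in round 4.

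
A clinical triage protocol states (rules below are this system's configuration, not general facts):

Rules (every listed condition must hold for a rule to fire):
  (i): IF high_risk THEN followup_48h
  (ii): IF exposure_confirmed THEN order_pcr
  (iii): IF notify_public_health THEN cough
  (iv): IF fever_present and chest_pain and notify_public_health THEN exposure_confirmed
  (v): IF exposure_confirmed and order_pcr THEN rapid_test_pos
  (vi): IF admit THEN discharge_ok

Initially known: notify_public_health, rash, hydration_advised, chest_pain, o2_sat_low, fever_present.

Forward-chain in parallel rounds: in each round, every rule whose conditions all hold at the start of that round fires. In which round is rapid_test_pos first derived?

3

[1] (iii) [IF notify_public_health THEN cough]; (iv) [IF fever_present and chest_pain and notify_public_health THEN exposure_confirmed]. ⇒ new: cough, exposure_confirmed.
[2] (ii) [IF exposure_confirmed THEN order_pcr]. ⇒ new: order_pcr.
[3] (v) [IF exposure_confirmed and order_pcr THEN rapid_test_pos]. ⇒ new: rapid_test_pos.
rapid_test_pos first appears in round 3.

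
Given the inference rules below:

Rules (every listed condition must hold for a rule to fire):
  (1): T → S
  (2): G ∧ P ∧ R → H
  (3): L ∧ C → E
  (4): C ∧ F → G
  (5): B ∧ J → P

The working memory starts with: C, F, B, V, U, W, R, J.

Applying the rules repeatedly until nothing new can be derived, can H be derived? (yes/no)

Round 1 — (4), (5), derive G, P.
Round 2 — (2), derive H.
H appears in round 2, so it is derivable.

yes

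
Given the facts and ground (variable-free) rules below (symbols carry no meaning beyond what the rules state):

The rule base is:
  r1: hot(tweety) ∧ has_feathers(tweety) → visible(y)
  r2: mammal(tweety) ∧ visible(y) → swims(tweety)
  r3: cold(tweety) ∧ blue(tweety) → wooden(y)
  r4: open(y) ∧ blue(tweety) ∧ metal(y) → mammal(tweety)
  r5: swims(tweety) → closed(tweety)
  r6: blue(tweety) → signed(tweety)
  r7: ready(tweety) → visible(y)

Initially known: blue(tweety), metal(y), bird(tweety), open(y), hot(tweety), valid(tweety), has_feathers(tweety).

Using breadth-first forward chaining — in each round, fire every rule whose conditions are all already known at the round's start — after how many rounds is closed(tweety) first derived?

Round 1: r1 [hot(tweety) ∧ has_feathers(tweety) → visible(y)]; r4 [open(y) ∧ blue(tweety) ∧ metal(y) → mammal(tweety)]; r6 [blue(tweety) → signed(tweety)]. New: visible(y), mammal(tweety), signed(tweety).
Round 2: r2 [mammal(tweety) ∧ visible(y) → swims(tweety)]. New: swims(tweety).
Round 3: r5 [swims(tweety) → closed(tweety)]. New: closed(tweety).
closed(tweety) first appears in round 3.

3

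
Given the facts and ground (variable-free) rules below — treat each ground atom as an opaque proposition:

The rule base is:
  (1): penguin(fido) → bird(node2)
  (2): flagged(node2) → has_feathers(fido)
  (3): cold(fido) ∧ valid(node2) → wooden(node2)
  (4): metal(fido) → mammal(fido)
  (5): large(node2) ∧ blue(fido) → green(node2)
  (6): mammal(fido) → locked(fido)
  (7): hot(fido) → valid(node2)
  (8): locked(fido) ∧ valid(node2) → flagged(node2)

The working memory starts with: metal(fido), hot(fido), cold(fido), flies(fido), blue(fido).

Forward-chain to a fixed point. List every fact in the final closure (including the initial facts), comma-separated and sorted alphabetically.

Round 1: (4) [metal(fido) → mammal(fido)]; (7) [hot(fido) → valid(node2)]. New: mammal(fido), valid(node2).
Round 2: (3) [cold(fido) ∧ valid(node2) → wooden(node2)]; (6) [mammal(fido) → locked(fido)]. New: wooden(node2), locked(fido).
Round 3: (8) [locked(fido) ∧ valid(node2) → flagged(node2)]. New: flagged(node2).
Round 4: (2) [flagged(node2) → has_feathers(fido)]. New: has_feathers(fido).

blue(fido), cold(fido), flagged(node2), flies(fido), has_feathers(fido), hot(fido), locked(fido), mammal(fido), metal(fido), valid(node2), wooden(node2)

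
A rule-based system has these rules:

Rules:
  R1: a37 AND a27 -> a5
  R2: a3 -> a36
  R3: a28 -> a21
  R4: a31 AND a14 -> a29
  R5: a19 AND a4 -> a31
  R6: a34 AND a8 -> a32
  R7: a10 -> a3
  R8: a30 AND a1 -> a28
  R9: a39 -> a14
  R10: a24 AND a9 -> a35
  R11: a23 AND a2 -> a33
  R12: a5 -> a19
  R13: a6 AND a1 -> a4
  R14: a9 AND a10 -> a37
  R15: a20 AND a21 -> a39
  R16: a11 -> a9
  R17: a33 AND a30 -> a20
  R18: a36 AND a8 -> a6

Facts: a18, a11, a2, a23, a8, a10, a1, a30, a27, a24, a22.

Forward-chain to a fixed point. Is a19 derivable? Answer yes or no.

yes

Round 1 fires R7, R8, R11, R16, giving a3, a28, a33, a9.
Round 2 fires R2, R3, R10, R14, R17, giving a36, a21, a35, a37, a20.
Round 3 fires R1, R15, R18, giving a5, a39, a6.
Round 4 fires R9, R12, R13, giving a14, a19, a4.
Round 5 fires R5, giving a31.
Round 6 fires R4, giving a29.
a19 appears in round 4, so it is derivable.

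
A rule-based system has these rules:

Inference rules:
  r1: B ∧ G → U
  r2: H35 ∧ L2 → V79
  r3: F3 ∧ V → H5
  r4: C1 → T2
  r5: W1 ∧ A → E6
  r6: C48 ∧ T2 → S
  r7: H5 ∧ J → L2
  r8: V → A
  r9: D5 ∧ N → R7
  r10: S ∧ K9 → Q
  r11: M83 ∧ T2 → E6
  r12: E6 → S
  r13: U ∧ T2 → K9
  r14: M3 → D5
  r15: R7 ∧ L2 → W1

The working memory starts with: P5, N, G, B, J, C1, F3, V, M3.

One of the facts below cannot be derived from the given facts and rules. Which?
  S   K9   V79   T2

V79

Round 1 fires r1, r3, r4, r8, r14, giving U, H5, T2, A, D5.
Round 2 fires r7, r9, r13, giving L2, R7, K9.
Round 3 fires r15, giving W1.
Round 4 fires r5, giving E6.
Round 5 fires r12, giving S.
Round 6 fires r10, giving Q.
Derived: K9 (round 2), S (round 5), T2 (round 1). V79 never appears in any round.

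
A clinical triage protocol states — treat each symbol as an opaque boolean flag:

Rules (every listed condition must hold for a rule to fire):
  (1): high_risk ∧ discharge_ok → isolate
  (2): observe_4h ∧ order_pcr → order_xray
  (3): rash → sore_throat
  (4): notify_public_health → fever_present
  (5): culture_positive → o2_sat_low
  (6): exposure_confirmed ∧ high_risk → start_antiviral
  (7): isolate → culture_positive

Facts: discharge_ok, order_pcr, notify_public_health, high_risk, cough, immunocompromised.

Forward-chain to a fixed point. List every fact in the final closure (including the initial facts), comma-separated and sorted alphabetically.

cough, culture_positive, discharge_ok, fever_present, high_risk, immunocompromised, isolate, notify_public_health, o2_sat_low, order_pcr

Round 1 — (1), (4), derive isolate, fever_present.
Round 2 — (7), derive culture_positive.
Round 3 — (5), derive o2_sat_low.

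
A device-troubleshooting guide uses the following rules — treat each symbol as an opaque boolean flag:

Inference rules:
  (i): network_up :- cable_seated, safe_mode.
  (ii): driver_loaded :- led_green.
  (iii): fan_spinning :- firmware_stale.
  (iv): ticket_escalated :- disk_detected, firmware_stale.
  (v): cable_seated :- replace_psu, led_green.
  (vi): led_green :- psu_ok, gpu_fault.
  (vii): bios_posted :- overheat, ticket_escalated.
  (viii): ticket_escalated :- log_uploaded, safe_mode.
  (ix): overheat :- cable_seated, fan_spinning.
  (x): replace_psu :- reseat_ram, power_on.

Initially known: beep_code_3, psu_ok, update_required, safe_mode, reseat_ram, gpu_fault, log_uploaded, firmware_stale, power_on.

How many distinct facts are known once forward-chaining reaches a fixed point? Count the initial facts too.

Round 1: (iii) [fan_spinning :- firmware_stale.]; (vi) [led_green :- psu_ok, gpu_fault.]; (viii) [ticket_escalated :- log_uploaded, safe_mode.]; (x) [replace_psu :- reseat_ram, power_on.]. Adds fan_spinning, led_green, ticket_escalated, replace_psu.
Round 2: (ii) [driver_loaded :- led_green.]; (v) [cable_seated :- replace_psu, led_green.]. Adds driver_loaded, cable_seated.
Round 3: (i) [network_up :- cable_seated, safe_mode.]; (ix) [overheat :- cable_seated, fan_spinning.]. Adds network_up, overheat.
Round 4: (vii) [bios_posted :- overheat, ticket_escalated.]. Adds bios_posted.
Closure: {beep_code_3, bios_posted, cable_seated, driver_loaded, fan_spinning, firmware_stale, gpu_fault, led_green, log_uploaded, network_up, overheat, power_on, psu_ok, replace_psu, reseat_ram, safe_mode, ticket_escalated, update_required} — 18 facts.

18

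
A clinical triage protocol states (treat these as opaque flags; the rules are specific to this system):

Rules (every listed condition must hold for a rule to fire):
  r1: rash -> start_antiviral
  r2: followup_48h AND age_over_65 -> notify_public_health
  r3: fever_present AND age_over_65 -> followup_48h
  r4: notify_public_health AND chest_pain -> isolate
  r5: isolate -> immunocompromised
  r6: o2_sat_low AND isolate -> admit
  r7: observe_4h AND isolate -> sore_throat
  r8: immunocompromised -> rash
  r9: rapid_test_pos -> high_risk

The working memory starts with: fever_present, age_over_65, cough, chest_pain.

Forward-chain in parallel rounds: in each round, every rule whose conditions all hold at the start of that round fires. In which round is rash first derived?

Round 1 fires r3, giving followup_48h.
Round 2 fires r2, giving notify_public_health.
Round 3 fires r4, giving isolate.
Round 4 fires r5, giving immunocompromised.
Round 5 fires r8, giving rash.
rash first appears in round 5.

5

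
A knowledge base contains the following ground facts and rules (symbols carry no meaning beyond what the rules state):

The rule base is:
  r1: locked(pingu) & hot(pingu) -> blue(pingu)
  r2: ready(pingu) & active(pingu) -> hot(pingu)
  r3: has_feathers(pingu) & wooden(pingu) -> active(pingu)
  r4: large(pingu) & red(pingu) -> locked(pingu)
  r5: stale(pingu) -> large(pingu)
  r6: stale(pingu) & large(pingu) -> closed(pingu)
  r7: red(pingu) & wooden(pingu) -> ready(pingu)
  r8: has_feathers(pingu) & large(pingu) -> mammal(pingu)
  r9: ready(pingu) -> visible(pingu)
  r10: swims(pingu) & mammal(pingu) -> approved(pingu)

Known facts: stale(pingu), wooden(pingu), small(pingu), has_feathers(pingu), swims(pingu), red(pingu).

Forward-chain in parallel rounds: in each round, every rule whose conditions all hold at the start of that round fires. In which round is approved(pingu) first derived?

Round 1 fires r3, r5, r7, giving active(pingu), large(pingu), ready(pingu).
Round 2 fires r2, r4, r6, r8, r9, giving hot(pingu), locked(pingu), closed(pingu), mammal(pingu), visible(pingu).
Round 3 fires r1, r10, giving blue(pingu), approved(pingu).
approved(pingu) first appears in round 3.

3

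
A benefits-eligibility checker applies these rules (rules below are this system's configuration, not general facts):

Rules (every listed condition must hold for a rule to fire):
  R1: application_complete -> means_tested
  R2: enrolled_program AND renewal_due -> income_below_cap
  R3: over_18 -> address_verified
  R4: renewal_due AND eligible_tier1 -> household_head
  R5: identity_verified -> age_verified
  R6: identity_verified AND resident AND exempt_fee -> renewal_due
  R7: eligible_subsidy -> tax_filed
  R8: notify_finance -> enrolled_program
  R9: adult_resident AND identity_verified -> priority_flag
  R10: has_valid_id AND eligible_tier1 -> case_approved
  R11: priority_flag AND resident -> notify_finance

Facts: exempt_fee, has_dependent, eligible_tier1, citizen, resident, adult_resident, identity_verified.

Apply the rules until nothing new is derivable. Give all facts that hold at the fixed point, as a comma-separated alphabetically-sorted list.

adult_resident, age_verified, citizen, eligible_tier1, enrolled_program, exempt_fee, has_dependent, household_head, identity_verified, income_below_cap, notify_finance, priority_flag, renewal_due, resident

[1] R5 [identity_verified -> age_verified]; R6 [identity_verified AND resident AND exempt_fee -> renewal_due]; R9 [adult_resident AND identity_verified -> priority_flag]. ⇒ new: age_verified, renewal_due, priority_flag.
[2] R4 [renewal_due AND eligible_tier1 -> household_head]; R11 [priority_flag AND resident -> notify_finance]. ⇒ new: household_head, notify_finance.
[3] R8 [notify_finance -> enrolled_program]. ⇒ new: enrolled_program.
[4] R2 [enrolled_program AND renewal_due -> income_below_cap]. ⇒ new: income_below_cap.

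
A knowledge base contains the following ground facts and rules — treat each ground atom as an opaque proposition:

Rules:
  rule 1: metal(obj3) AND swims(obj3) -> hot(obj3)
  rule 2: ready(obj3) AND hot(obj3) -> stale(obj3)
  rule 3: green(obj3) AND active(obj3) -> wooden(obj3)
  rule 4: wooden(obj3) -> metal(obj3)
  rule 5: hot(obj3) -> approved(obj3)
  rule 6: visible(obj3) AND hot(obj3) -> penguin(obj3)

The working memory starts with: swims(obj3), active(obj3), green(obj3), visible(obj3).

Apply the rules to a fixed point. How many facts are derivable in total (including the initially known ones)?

9

Round 1: rule 3 [green(obj3) AND active(obj3) -> wooden(obj3)]. New: wooden(obj3).
Round 2: rule 4 [wooden(obj3) -> metal(obj3)]. New: metal(obj3).
Round 3: rule 1 [metal(obj3) AND swims(obj3) -> hot(obj3)]. New: hot(obj3).
Round 4: rule 5 [hot(obj3) -> approved(obj3)]; rule 6 [visible(obj3) AND hot(obj3) -> penguin(obj3)]. New: approved(obj3), penguin(obj3).
Closure: {active(obj3), approved(obj3), green(obj3), hot(obj3), metal(obj3), penguin(obj3), swims(obj3), visible(obj3), wooden(obj3)} — 9 facts.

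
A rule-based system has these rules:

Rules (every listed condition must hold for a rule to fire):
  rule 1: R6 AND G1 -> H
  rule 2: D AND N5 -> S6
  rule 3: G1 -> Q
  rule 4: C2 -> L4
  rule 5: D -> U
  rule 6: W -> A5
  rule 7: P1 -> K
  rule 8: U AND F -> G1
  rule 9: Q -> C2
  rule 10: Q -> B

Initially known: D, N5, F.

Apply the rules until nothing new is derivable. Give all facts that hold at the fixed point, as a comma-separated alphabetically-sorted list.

Round 1 fires rule 2, rule 5, giving S6, U.
Round 2 fires rule 8, giving G1.
Round 3 fires rule 3, giving Q.
Round 4 fires rule 9, rule 10, giving C2, B.
Round 5 fires rule 4, giving L4.

B, C2, D, F, G1, L4, N5, Q, S6, U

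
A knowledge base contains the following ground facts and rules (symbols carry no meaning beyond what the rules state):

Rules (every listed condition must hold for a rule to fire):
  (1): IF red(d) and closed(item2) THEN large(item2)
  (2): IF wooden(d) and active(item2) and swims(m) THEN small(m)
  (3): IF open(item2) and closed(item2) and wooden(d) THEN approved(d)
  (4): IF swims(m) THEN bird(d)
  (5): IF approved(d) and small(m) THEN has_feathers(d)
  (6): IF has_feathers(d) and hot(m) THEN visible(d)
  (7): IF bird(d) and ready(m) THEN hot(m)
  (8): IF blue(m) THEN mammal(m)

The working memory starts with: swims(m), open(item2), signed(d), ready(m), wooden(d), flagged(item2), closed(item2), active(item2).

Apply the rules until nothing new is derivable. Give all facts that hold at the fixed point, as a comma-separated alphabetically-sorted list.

active(item2), approved(d), bird(d), closed(item2), flagged(item2), has_feathers(d), hot(m), open(item2), ready(m), signed(d), small(m), swims(m), visible(d), wooden(d)

Round 1: (2) [IF wooden(d) and active(item2) and swims(m) THEN small(m)]; (3) [IF open(item2) and closed(item2) and wooden(d) THEN approved(d)]; (4) [IF swims(m) THEN bird(d)]. New: small(m), approved(d), bird(d).
Round 2: (5) [IF approved(d) and small(m) THEN has_feathers(d)]; (7) [IF bird(d) and ready(m) THEN hot(m)]. New: has_feathers(d), hot(m).
Round 3: (6) [IF has_feathers(d) and hot(m) THEN visible(d)]. New: visible(d).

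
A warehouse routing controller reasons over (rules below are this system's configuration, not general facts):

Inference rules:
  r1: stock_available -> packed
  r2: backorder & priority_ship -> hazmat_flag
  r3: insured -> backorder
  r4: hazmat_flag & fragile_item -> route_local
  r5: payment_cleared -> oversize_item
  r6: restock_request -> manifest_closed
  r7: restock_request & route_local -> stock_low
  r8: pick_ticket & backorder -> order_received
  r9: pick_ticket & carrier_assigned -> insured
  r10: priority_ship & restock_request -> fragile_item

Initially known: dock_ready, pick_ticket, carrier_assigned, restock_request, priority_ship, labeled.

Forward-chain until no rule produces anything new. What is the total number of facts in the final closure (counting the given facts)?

Round 1 — r6, r9, r10, derive manifest_closed, insured, fragile_item.
Round 2 — r3, derive backorder.
Round 3 — r2, r8, derive hazmat_flag, order_received.
Round 4 — r4, derive route_local.
Round 5 — r7, derive stock_low.
Closure: {backorder, carrier_assigned, dock_ready, fragile_item, hazmat_flag, insured, labeled, manifest_closed, order_received, pick_ticket, priority_ship, restock_request, route_local, stock_low} — 14 facts.

14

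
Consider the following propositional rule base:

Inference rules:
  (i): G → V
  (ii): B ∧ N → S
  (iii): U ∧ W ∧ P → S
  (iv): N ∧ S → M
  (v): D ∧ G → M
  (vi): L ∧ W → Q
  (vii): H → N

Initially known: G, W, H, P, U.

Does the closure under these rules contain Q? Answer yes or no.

no

Round 1: (i) [G → V]; (iii) [U ∧ W ∧ P → S]; (vii) [H → N]. Adds V, S, N.
Round 2: (iv) [N ∧ S → M]. Adds M.
Fixed point reached. Q is concluded only by (vi); (vi) needs L (never derived).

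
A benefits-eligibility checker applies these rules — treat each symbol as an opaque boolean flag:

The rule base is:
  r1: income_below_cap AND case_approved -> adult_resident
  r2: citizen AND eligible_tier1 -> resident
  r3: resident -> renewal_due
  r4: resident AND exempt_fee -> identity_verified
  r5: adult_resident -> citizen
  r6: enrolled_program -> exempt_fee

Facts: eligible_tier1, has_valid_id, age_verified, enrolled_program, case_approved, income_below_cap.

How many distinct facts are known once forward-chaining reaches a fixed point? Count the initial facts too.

12

[1] r1 [income_below_cap AND case_approved -> adult_resident]; r6 [enrolled_program -> exempt_fee]. ⇒ new: adult_resident, exempt_fee.
[2] r5 [adult_resident -> citizen]. ⇒ new: citizen.
[3] r2 [citizen AND eligible_tier1 -> resident]. ⇒ new: resident.
[4] r3 [resident -> renewal_due]; r4 [resident AND exempt_fee -> identity_verified]. ⇒ new: renewal_due, identity_verified.
Closure: {adult_resident, age_verified, case_approved, citizen, eligible_tier1, enrolled_program, exempt_fee, has_valid_id, identity_verified, income_below_cap, renewal_due, resident} — 12 facts.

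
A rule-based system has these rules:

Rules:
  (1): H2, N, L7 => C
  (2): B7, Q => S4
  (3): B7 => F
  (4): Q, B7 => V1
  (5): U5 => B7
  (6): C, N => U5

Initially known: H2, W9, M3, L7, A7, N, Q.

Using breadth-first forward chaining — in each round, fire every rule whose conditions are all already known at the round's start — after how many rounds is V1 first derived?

4

Round 1 fires (1), giving C.
Round 2 fires (6), giving U5.
Round 3 fires (5), giving B7.
Round 4 fires (2), (3), (4), giving S4, F, V1.
V1 first appears in round 4.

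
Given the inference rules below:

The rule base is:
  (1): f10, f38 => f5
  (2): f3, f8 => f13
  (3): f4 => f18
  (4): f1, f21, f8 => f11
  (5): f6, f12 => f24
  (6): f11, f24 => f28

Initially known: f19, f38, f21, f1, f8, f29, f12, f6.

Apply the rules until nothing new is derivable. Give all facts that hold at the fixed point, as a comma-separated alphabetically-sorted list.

f1, f11, f12, f19, f21, f24, f28, f29, f38, f6, f8

Round 1 — (4), (5), derive f11, f24.
Round 2 — (6), derive f28.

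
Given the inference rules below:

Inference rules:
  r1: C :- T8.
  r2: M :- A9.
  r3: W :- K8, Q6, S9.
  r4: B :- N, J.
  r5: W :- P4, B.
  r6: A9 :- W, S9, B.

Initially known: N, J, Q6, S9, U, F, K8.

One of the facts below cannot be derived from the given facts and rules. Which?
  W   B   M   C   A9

[1] r3 [W :- K8, Q6, S9.]; r4 [B :- N, J.]. ⇒ new: W, B.
[2] r6 [A9 :- W, S9, B.]. ⇒ new: A9.
[3] r2 [M :- A9.]. ⇒ new: M.
Derived: W (round 1), M (round 3), B (round 1), A9 (round 2). C never appears in any round.

C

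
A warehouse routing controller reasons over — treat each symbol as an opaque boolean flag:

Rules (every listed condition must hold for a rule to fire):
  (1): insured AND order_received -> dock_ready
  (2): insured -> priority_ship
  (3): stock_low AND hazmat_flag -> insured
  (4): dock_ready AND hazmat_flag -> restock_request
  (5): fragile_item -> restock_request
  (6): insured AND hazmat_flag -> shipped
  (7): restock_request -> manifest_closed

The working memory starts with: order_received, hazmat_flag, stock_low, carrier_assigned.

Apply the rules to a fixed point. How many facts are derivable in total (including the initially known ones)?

Round 1: (3) [stock_low AND hazmat_flag -> insured]. New: insured.
Round 2: (1) [insured AND order_received -> dock_ready]; (2) [insured -> priority_ship]; (6) [insured AND hazmat_flag -> shipped]. New: dock_ready, priority_ship, shipped.
Round 3: (4) [dock_ready AND hazmat_flag -> restock_request]. New: restock_request.
Round 4: (7) [restock_request -> manifest_closed]. New: manifest_closed.
Closure: {carrier_assigned, dock_ready, hazmat_flag, insured, manifest_closed, order_received, priority_ship, restock_request, shipped, stock_low} — 10 facts.

10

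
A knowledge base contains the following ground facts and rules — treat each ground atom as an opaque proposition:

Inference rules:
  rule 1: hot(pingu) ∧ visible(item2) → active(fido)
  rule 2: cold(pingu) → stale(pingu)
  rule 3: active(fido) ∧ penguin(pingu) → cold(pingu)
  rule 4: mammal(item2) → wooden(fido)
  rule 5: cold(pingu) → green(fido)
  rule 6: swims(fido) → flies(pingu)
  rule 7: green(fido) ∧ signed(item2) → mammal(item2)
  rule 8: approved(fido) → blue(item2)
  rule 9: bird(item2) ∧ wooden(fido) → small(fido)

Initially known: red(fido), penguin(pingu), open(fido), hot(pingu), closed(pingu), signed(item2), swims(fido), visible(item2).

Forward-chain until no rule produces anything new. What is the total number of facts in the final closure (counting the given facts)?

Round 1 fires rule 1, rule 6, giving active(fido), flies(pingu).
Round 2 fires rule 3, giving cold(pingu).
Round 3 fires rule 2, rule 5, giving stale(pingu), green(fido).
Round 4 fires rule 7, giving mammal(item2).
Round 5 fires rule 4, giving wooden(fido).
Closure: {active(fido), closed(pingu), cold(pingu), flies(pingu), green(fido), hot(pingu), mammal(item2), open(fido), penguin(pingu), red(fido), signed(item2), stale(pingu), swims(fido), visible(item2), wooden(fido)} — 15 facts.

15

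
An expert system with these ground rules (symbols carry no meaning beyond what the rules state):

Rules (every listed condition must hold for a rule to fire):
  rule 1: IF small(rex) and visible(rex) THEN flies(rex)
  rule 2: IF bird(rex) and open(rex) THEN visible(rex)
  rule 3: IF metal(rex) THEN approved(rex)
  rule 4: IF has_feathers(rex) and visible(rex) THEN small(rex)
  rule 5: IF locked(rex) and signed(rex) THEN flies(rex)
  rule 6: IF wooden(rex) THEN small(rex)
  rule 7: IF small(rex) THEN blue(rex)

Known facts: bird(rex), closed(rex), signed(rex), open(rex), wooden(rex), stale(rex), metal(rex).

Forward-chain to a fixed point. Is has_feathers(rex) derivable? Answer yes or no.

no

Round 1: rule 2 [IF bird(rex) and open(rex) THEN visible(rex)]; rule 3 [IF metal(rex) THEN approved(rex)]; rule 6 [IF wooden(rex) THEN small(rex)]. Adds visible(rex), approved(rex), small(rex).
Round 2: rule 1 [IF small(rex) and visible(rex) THEN flies(rex)]; rule 7 [IF small(rex) THEN blue(rex)]. Adds flies(rex), blue(rex).
Fixed point reached. No rule has has_feathers(rex) as a consequent, and it is not given.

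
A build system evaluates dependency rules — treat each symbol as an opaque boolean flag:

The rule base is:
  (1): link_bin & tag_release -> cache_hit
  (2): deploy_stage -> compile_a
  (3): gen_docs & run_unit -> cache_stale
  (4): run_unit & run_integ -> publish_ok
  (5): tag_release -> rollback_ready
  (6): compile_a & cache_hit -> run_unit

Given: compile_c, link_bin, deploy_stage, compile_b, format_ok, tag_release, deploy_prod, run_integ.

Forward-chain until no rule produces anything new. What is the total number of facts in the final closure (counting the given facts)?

13

Round 1 — (1), (2), (5), derive cache_hit, compile_a, rollback_ready.
Round 2 — (6), derive run_unit.
Round 3 — (4), derive publish_ok.
Closure: {cache_hit, compile_a, compile_b, compile_c, deploy_prod, deploy_stage, format_ok, link_bin, publish_ok, rollback_ready, run_integ, run_unit, tag_release} — 13 facts.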